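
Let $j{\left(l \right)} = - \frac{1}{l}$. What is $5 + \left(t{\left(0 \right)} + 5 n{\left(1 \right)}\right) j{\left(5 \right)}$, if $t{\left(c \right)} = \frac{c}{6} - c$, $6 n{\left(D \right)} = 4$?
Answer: $\frac{13}{3} \approx 4.3333$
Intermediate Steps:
$n{\left(D \right)} = \frac{2}{3}$ ($n{\left(D \right)} = \frac{1}{6} \cdot 4 = \frac{2}{3}$)
$t{\left(c \right)} = - \frac{5 c}{6}$ ($t{\left(c \right)} = c \frac{1}{6} - c = \frac{c}{6} - c = - \frac{5 c}{6}$)
$5 + \left(t{\left(0 \right)} + 5 n{\left(1 \right)}\right) j{\left(5 \right)} = 5 + \left(\left(- \frac{5}{6}\right) 0 + 5 \cdot \frac{2}{3}\right) \left(- \frac{1}{5}\right) = 5 + \left(0 + \frac{10}{3}\right) \left(\left(-1\right) \frac{1}{5}\right) = 5 + \frac{10}{3} \left(- \frac{1}{5}\right) = 5 - \frac{2}{3} = \frac{13}{3}$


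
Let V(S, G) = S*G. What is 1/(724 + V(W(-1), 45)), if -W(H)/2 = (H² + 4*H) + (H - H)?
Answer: 1/994 ≈ 0.0010060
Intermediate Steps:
W(H) = -8*H - 2*H² (W(H) = -2*((H² + 4*H) + (H - H)) = -2*((H² + 4*H) + 0) = -2*(H² + 4*H) = -8*H - 2*H²)
V(S, G) = G*S
1/(724 + V(W(-1), 45)) = 1/(724 + 45*(-2*(-1)*(4 - 1))) = 1/(724 + 45*(-2*(-1)*3)) = 1/(724 + 45*6) = 1/(724 + 270) = 1/994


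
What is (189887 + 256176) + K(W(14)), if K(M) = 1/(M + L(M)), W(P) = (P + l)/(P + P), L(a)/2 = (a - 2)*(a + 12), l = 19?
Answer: 3579655183/8025 ≈ 4.4606e+5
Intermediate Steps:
L(a) = 2*(-2 + a)*(12 + a) (L(a) = 2*((a - 2)*(a + 12)) = 2*((-2 + a)*(12 + a)) = 2*(-2 + a)*(12 + a))
W(P) = (19 + P)/(2*P) (W(P) = (P + 19)/(P + P) = (19 + P)/((2*P)) = (19 + P)*(1/(2*P)) = (19 + P)/(2*P))
K(M) = 1/(-48 + 2*M**2 + 21*M) (K(M) = 1/(M + (-48 + 2*M**2 + 20*M)) = 1/(-48 + 2*M**2 + 21*M))
(189887 + 256176) + K(W(14)) = (189887 + 256176) + 1/(-48 + 2*((1/2)*(19 + 14)/14)**2 + 21*((1/2)*(19 + 14)/14)) = 446063 + 1/(-48 + 2*((1/2)*(1/14)*33)**2 + 21*((1/2)*(1/14)*33)) = 446063 + 1/(-48 + 2*(33/28)**2 + 21*(33/28)) = 446063 + 1/(-48 + 2*(1089/784) + 99/4) = 446063 + 1/(-48 + 1089/392 + 99/4) = 446063 + 1/(-8025/392) = 446063 - 392/8025 = 3579655183/8025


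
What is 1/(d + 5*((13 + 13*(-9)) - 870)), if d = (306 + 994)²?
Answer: 1/1685130 ≈ 5.9343e-7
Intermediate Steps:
d = 1690000 (d = 1300² = 1690000)
1/(d + 5*((13 + 13*(-9)) - 870)) = 1/(1690000 + 5*((13 + 13*(-9)) - 870)) = 1/(1690000 + 5*((13 - 117) - 870)) = 1/(1690000 + 5*(-104 - 870)) = 1/(1690000 + 5*(-974)) = 1/(1690000 - 4870) = 1/1685130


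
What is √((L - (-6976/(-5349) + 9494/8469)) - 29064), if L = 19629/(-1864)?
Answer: 5*I*√25595592933801031962586/4691137188 ≈ 170.52*I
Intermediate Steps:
L = -19629/1864 (L = 19629*(-1/1864) = -19629/1864 ≈ -10.531)
√((L - (-6976/(-5349) + 9494/8469)) - 29064) = √((-19629/1864 - (-6976/(-5349) + 9494/8469)) - 29064) = √((-19629/1864 - (-6976*(-1/5349) + 9494*(1/8469))) - 29064) = √((-19629/1864 - (6976/5349 + 9494/8469)) - 29064) = √((-19629/1864 - 1*36621050/15100227) - 29064) = √((-19629/1864 - 36621050/15100227) - 29064) = √(-364663992983/28146823128 - 29064) = √(-818423931385175/28146823128) = 5*I*√25595592933801031962586/4691137188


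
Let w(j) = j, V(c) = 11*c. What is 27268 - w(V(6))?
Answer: 27202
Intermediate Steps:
27268 - w(V(6)) = 27268 - 11*6 = 27268 - 1*66 = 27268 - 66 = 27202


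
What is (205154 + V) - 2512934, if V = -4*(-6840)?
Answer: -2280420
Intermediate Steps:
V = 27360
(205154 + V) - 2512934 = (205154 + 27360) - 2512934 = 232514 - 2512934 = -2280420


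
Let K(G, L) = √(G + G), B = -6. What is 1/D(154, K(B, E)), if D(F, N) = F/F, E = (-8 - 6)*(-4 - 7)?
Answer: 1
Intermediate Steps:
E = 154 (E = -14*(-11) = 154)
K(G, L) = √2*√G (K(G, L) = √(2*G) = √2*√G)
D(F, N) = 1
1/D(154, K(B, E)) = 1/1 = 1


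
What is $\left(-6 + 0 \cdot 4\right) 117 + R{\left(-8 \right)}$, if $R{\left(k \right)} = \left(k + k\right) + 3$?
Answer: $-715$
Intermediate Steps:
$R{\left(k \right)} = 3 + 2 k$ ($R{\left(k \right)} = 2 k + 3 = 3 + 2 k$)
$\left(-6 + 0 \cdot 4\right) 117 + R{\left(-8 \right)} = \left(-6 + 0 \cdot 4\right) 117 + \left(3 + 2 \left(-8\right)\right) = \left(-6 + 0\right) 117 + \left(3 - 16\right) = \left(-6\right) 117 - 13 = -702 - 13 = -715$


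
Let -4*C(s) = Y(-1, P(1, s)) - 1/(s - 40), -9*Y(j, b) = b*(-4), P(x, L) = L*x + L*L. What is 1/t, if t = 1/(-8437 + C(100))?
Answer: -6882637/720 ≈ -9559.2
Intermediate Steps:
P(x, L) = L**2 + L*x (P(x, L) = L*x + L**2 = L**2 + L*x)
Y(j, b) = 4*b/9 (Y(j, b) = -b*(-4)/9 = -(-4)*b/9 = 4*b/9)
C(s) = 1/(4*(-40 + s)) - s*(1 + s)/9 (C(s) = -(4*(s*(s + 1))/9 - 1/(s - 40))/4 = -(4*(s*(1 + s))/9 - 1/(-40 + s))/4 = -(4*s*(1 + s)/9 - 1/(-40 + s))/4 = -(-1/(-40 + s) + 4*s*(1 + s)/9)/4 = 1/(4*(-40 + s)) - s*(1 + s)/9)
t = -720/6882637 (t = 1/(-8437 + (9 - 4*100**3 + 156*100**2 + 160*100)/(36*(-40 + 100))) = 1/(-8437 + (1/36)*(9 - 4*1000000 + 156*10000 + 16000)/60) = 1/(-8437 + (1/36)*(1/60)*(9 - 4000000 + 1560000 + 16000)) = 1/(-8437 + (1/36)*(1/60)*(-2423991)) = 1/(-8437 - 807997/720) = 1/(-6882637/720) = -720/6882637 ≈ -0.00010461)
1/t = 1/(-720/6882637) = -6882637/720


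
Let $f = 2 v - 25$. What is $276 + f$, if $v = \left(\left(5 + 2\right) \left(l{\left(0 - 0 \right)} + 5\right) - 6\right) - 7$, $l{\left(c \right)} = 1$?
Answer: $309$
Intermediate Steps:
$v = 29$ ($v = \left(\left(5 + 2\right) \left(1 + 5\right) - 6\right) - 7 = \left(7 \cdot 6 - 6\right) - 7 = \left(42 - 6\right) - 7 = 36 - 7 = 29$)
$f = 33$ ($f = 2 \cdot 29 - 25 = 58 - 25 = 33$)
$276 + f = 276 + 33 = 309$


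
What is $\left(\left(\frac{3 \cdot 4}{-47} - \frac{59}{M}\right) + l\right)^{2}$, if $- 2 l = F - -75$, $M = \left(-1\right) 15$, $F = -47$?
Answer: $\frac{52954729}{497025} \approx 106.54$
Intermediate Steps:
$M = -15$
$l = -14$ ($l = - \frac{-47 - -75}{2} = - \frac{-47 + 75}{2} = \left(- \frac{1}{2}\right) 28 = -14$)
$\left(\left(\frac{3 \cdot 4}{-47} - \frac{59}{M}\right) + l\right)^{2} = \left(\left(\frac{3 \cdot 4}{-47} - \frac{59}{-15}\right) - 14\right)^{2} = \left(\left(12 \left(- \frac{1}{47}\right) - - \frac{59}{15}\right) - 14\right)^{2} = \left(\left(- \frac{12}{47} + \frac{59}{15}\right) - 14\right)^{2} = \left(\frac{2593}{705} - 14\right)^{2} = \left(- \frac{7277}{705}\right)^{2} = \frac{52954729}{497025}$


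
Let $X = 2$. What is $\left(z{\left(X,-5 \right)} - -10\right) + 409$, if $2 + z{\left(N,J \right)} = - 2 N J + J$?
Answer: $432$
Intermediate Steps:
$z{\left(N,J \right)} = -2 + J - 2 J N$ ($z{\left(N,J \right)} = -2 + \left(- 2 N J + J\right) = -2 - \left(- J + 2 J N\right) = -2 + J - 2 J N$)
$\left(z{\left(X,-5 \right)} - -10\right) + 409 = \left(\left(-2 - 5 - \left(-10\right) 2\right) - -10\right) + 409 = \left(\left(-2 - 5 + 20\right) + 10\right) + 409 = \left(13 + 10\right) + 409 = 23 + 409 = 432$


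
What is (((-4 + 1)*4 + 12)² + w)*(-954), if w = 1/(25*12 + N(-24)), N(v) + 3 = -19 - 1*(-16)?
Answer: -159/49 ≈ -3.2449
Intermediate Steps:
N(v) = -6 (N(v) = -3 + (-19 - 1*(-16)) = -3 + (-19 + 16) = -3 - 3 = -6)
w = 1/294 (w = 1/(25*12 - 6) = 1/(300 - 6) = 1/294 ≈ 0.0034014)
(((-4 + 1)*4 + 12)² + w)*(-954) = (((-4 + 1)*4 + 12)² + 1/294)*(-954) = ((-3*4 + 12)² + 1/294)*(-954) = ((-12 + 12)² + 1/294)*(-954) = (0² + 1/294)*(-954) = (0 + 1/294)*(-954) = (1/294)*(-954) = -159/49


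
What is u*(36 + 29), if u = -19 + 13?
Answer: -390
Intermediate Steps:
u = -6
u*(36 + 29) = -6*(36 + 29) = -6*65 = -390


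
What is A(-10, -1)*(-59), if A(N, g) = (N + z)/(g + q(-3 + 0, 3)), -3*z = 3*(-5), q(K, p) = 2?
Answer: 295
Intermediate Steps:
z = 5 (z = -(-5) = -1/3*(-15) = 5)
A(N, g) = (5 + N)/(2 + g) (A(N, g) = (N + 5)/(g + 2) = (5 + N)/(2 + g))
A(-10, -1)*(-59) = ((5 - 10)/(2 - 1))*(-59) = (-5/1)*(-59) = (1*(-5))*(-59) = -5*(-59) = 295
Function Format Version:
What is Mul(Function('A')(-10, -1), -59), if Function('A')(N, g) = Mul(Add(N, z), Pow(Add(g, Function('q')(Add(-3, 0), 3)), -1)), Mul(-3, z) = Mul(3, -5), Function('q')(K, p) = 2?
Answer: 295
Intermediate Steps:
z = 5 (z = Mul(Rational(-1, 3), Mul(3, -5)) = Mul(Rational(-1, 3), -15) = 5)
Function('A')(N, g) = Mul(Pow(Add(2, g), -1), Add(5, N)) (Function('A')(N, g) = Mul(Add(N, 5), Pow(Add(g, 2), -1)) = Mul(Add(5, N), Pow(Add(2, g), -1)) = Mul(Pow(Add(2, g), -1), Add(5, N)))
Mul(Function('A')(-10, -1), -59) = Mul(Mul(Pow(Add(2, -1), -1), Add(5, -10)), -59) = Mul(Mul(Pow(1, -1), -5), -59) = Mul(Mul(1, -5), -59) = Mul(-5, -59) = 295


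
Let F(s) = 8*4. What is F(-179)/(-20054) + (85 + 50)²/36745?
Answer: 36430831/73688423 ≈ 0.49439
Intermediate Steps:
F(s) = 32
F(-179)/(-20054) + (85 + 50)²/36745 = 32/(-20054) + (85 + 50)²/36745 = 32*(-1/20054) + 135²*(1/36745) = -16/10027 + 18225*(1/36745) = -16/10027 + 3645/7349 = 36430831/73688423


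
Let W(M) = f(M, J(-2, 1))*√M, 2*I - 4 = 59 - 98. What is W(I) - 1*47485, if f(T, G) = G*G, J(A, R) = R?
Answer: -47485 + I*√70/2 ≈ -47485.0 + 4.1833*I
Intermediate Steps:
I = -35/2 (I = 2 + (59 - 98)/2 = 2 + (½)*(-39) = 2 - 39/2 = -35/2 ≈ -17.500)
f(T, G) = G²
W(M) = √M (W(M) = 1²*√M = 1*√M = √M)
W(I) - 1*47485 = √(-35/2) - 1*47485 = I*√70/2 - 47485 = -47485 + I*√70/2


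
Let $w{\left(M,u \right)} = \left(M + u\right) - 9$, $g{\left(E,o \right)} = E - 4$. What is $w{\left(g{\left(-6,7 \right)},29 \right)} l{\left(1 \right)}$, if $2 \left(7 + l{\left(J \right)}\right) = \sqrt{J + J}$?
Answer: $-70 + 5 \sqrt{2} \approx -62.929$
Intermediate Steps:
$g{\left(E,o \right)} = -4 + E$
$w{\left(M,u \right)} = -9 + M + u$
$l{\left(J \right)} = -7 + \frac{\sqrt{2} \sqrt{J}}{2}$ ($l{\left(J \right)} = -7 + \frac{\sqrt{J + J}}{2} = -7 + \frac{\sqrt{2 J}}{2} = -7 + \frac{\sqrt{2} \sqrt{J}}{2}$)
$w{\left(g{\left(-6,7 \right)},29 \right)} l{\left(1 \right)} = \left(-9 - 10 + 29\right) \left(-7 + \frac{\sqrt{2} \sqrt{1}}{2}\right) = \left(-9 - 10 + 29\right) \left(-7 + \frac{1}{2} \sqrt{2} \cdot 1\right) = 10 \left(-7 + \frac{\sqrt{2}}{2}\right) = -70 + 5 \sqrt{2}$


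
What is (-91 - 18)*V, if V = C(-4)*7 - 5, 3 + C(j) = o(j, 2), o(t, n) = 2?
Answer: 1308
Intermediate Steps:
C(j) = -1 (C(j) = -3 + 2 = -1)
V = -12 (V = -1*7 - 5 = -7 - 5 = -12)
(-91 - 18)*V = (-91 - 18)*(-12) = -109*(-12) = 1308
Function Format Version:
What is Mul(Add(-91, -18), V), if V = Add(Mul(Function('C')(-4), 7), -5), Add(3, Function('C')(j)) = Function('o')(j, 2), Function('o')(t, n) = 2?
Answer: 1308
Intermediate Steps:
Function('C')(j) = -1 (Function('C')(j) = Add(-3, 2) = -1)
V = -12 (V = Add(Mul(-1, 7), -5) = Add(-7, -5) = -12)
Mul(Add(-91, -18), V) = Mul(Add(-91, -18), -12) = Mul(-109, -12) = 1308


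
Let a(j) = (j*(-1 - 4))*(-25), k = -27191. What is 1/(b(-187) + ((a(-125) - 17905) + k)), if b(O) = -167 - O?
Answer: -1/60701 ≈ -1.6474e-5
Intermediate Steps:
a(j) = 125*j (a(j) = (j*(-5))*(-25) = -5*j*(-25) = 125*j)
1/(b(-187) + ((a(-125) - 17905) + k)) = 1/((-167 - 1*(-187)) + ((125*(-125) - 17905) - 27191)) = 1/((-167 + 187) + ((-15625 - 17905) - 27191)) = 1/(20 + (-33530 - 27191)) = 1/(20 - 60721) = 1/(-60701) = -1/60701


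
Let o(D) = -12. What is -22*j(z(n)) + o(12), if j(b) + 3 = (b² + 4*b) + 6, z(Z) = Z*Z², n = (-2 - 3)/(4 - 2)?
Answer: -130371/32 ≈ -4074.1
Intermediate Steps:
n = -5/2 ≈ -2.5000
z(Z) = Z³
j(b) = 3 + b² + 4*b (j(b) = -3 + ((b² + 4*b) + 6) = -3 + (6 + b² + 4*b) = 3 + b² + 4*b)
-22*j(z(n)) + o(12) = -22*(3 + ((-5/2)³)² + 4*(-5/2)³) - 12 = -22*(3 + (-125/8)² + 4*(-125/8)) - 12 = -22*(3 + 15625/64 - 125/2) - 12 = -22*11817/64 - 12 = -129987/32 - 12 = -130371/32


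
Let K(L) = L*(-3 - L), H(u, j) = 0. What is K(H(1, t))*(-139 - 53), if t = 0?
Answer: 0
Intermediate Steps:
K(H(1, t))*(-139 - 53) = (-1*0*(3 + 0))*(-139 - 53) = -1*0*3*(-192) = 0*(-192) = 0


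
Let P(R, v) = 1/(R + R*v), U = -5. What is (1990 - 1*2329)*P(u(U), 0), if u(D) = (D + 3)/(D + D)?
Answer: -1695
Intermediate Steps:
u(D) = (3 + D)/(2*D) (u(D) = (3 + D)/((2*D)) = (3 + D)*(1/(2*D)) = (3 + D)/(2*D))
(1990 - 1*2329)*P(u(U), 0) = (1990 - 1*2329)*(1/((((½)*(3 - 5)/(-5)))*(1 + 0))) = (1990 - 2329)*(1/(((½)*(-⅕)*(-2))*1)) = -339/⅕ = -1695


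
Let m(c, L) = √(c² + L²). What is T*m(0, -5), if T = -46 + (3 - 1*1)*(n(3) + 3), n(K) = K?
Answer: -170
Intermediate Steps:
m(c, L) = √(L² + c²)
T = -34 (T = -46 + (3 - 1*1)*(3 + 3) = -46 + (3 - 1)*6 = -46 + 2*6 = -46 + 12 = -34)
T*m(0, -5) = -34*√((-5)² + 0²) = -34*√(25 + 0) = -34*√25 = -34*5 = -170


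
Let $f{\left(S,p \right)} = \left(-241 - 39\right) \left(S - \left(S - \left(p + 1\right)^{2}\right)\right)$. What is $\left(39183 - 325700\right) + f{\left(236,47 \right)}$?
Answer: $-931637$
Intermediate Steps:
$f{\left(S,p \right)} = - 280 \left(1 + p\right)^{2}$ ($f{\left(S,p \right)} = - 280 \left(S - \left(S - \left(1 + p\right)^{2}\right)\right) = - 280 \left(1 + p\right)^{2}$)
$\left(39183 - 325700\right) + f{\left(236,47 \right)} = \left(39183 - 325700\right) - 280 \left(1 + 47\right)^{2} = \left(39183 - 325700\right) - 280 \cdot 48^{2} = \left(39183 - 325700\right) - 645120 = -286517 - 645120 = -931637$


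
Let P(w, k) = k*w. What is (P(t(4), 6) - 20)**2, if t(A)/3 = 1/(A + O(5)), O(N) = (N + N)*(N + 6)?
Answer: 142129/361 ≈ 393.71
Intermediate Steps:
O(N) = 2*N*(6 + N) (O(N) = (2*N)*(6 + N) = 2*N*(6 + N))
t(A) = 3/(110 + A) (t(A) = 3/(A + 2*5*(6 + 5)) = 3/(A + 2*5*11) = 3/(A + 110) = 3/(110 + A))
(P(t(4), 6) - 20)**2 = (6*(3/(110 + 4)) - 20)**2 = (6*(3/114) - 20)**2 = (6*(3*(1/114)) - 20)**2 = (6*(1/38) - 20)**2 = (3/19 - 20)**2 = (-377/19)**2 = 142129/361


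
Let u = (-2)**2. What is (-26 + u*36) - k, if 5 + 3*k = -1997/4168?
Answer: 1498309/12504 ≈ 119.83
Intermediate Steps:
k = -22837/12504 (k = -5/3 + (-1997/4168)/3 = -5/3 + (-1997*1/4168)/3 = -5/3 + (1/3)*(-1997/4168) = -5/3 - 1997/12504 = -22837/12504 ≈ -1.8264)
u = 4
(-26 + u*36) - k = (-26 + 4*36) - 1*(-22837/12504) = (-26 + 144) + 22837/12504 = 118 + 22837/12504 = 1498309/12504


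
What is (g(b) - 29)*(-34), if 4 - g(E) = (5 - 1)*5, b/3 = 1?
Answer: 1530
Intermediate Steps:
b = 3 (b = 3*1 = 3)
g(E) = -16 (g(E) = 4 - (5 - 1)*5 = 4 - 4*5 = 4 - 1*20 = 4 - 20 = -16)
(g(b) - 29)*(-34) = (-16 - 29)*(-34) = -45*(-34) = 1530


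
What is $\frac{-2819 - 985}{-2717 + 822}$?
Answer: $\frac{3804}{1895} \approx 2.0074$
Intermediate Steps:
$\frac{-2819 - 985}{-2717 + 822} = \frac{-2819 - 985}{-1895} = \left(-3804\right) \left(- \frac{1}{1895}\right) = \frac{3804}{1895}$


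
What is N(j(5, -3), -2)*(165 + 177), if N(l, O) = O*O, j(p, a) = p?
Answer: 1368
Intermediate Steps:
N(l, O) = O²
N(j(5, -3), -2)*(165 + 177) = (-2)²*(165 + 177) = 4*342 = 1368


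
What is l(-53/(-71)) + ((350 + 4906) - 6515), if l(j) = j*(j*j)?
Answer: -450461072/357911 ≈ -1258.6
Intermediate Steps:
l(j) = j**3 (l(j) = j*j**2 = j**3)
l(-53/(-71)) + ((350 + 4906) - 6515) = (-53/(-71))**3 + ((350 + 4906) - 6515) = (-53*(-1/71))**3 + (5256 - 6515) = (53/71)**3 - 1259 = 148877/357911 - 1259 = -450461072/357911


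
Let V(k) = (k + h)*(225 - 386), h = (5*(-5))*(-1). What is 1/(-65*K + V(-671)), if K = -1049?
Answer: 1/172191 ≈ 5.8075e-6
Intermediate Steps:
h = 25 (h = -25*(-1) = 25)
V(k) = -4025 - 161*k (V(k) = (k + 25)*(225 - 386) = (25 + k)*(-161) = -4025 - 161*k)
1/(-65*K + V(-671)) = 1/(-65*(-1049) + (-4025 - 161*(-671))) = 1/(68185 + (-4025 + 108031)) = 1/(68185 + 104006) = 1/172191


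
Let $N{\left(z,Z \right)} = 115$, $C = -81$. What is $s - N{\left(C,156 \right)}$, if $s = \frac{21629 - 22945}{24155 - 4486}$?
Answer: $- \frac{2263251}{19669} \approx -115.07$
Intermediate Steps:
$s = - \frac{1316}{19669} \approx -0.066907$
$s - N{\left(C,156 \right)} = - \frac{1316}{19669} - 115 = - \frac{2263251}{19669}$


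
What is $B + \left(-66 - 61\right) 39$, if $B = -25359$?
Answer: $-30312$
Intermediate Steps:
$B + \left(-66 - 61\right) 39 = -25359 + \left(-66 - 61\right) 39 = -25359 - 4953 = -30312$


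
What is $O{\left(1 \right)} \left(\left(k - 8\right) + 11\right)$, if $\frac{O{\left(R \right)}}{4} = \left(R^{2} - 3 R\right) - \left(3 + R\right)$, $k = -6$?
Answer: $72$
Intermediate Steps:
$O{\left(R \right)} = -12 - 16 R + 4 R^{2}$ ($O{\left(R \right)} = 4 \left(\left(R^{2} - 3 R\right) - \left(3 + R\right)\right) = 4 \left(-3 + R^{2} - 4 R\right) = -12 - 16 R + 4 R^{2}$)
$O{\left(1 \right)} \left(\left(k - 8\right) + 11\right) = \left(-12 - 16 + 4 \cdot 1^{2}\right) \left(\left(-6 - 8\right) + 11\right) = \left(-12 - 16 + 4 \cdot 1\right) \left(\left(-6 - 8\right) + 11\right) = \left(-12 - 16 + 4\right) \left(-14 + 11\right) = \left(-24\right) \left(-3\right) = 72$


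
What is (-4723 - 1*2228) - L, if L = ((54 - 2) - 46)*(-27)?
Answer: -6789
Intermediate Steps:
L = -162 (L = (52 - 46)*(-27) = 6*(-27) = -162)
(-4723 - 1*2228) - L = (-4723 - 1*2228) - 1*(-162) = (-4723 - 2228) + 162 = -6951 + 162 = -6789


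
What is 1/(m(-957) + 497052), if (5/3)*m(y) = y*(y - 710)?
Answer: 5/7271217 ≈ 6.8764e-7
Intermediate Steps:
m(y) = 3*y*(-710 + y)/5 (m(y) = 3*(y*(y - 710))/5 = 3*(y*(-710 + y))/5 = 3*y*(-710 + y)/5)
1/(m(-957) + 497052) = 1/((3/5)*(-957)*(-710 - 957) + 497052) = 1/((3/5)*(-957)*(-1667) + 497052) = 1/(4785957/5 + 497052) = 1/(7271217/5) = 5/7271217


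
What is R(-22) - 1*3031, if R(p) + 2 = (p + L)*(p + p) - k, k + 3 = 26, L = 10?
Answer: -2528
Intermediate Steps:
k = 23 (k = -3 + 26 = 23)
R(p) = -25 + 2*p*(10 + p) (R(p) = -2 + ((p + 10)*(p + p) - 1*23) = -2 + ((10 + p)*(2*p) - 23) = -2 + (2*p*(10 + p) - 23) = -2 + (-23 + 2*p*(10 + p)) = -25 + 2*p*(10 + p))
R(-22) - 1*3031 = (-25 + 2*(-22)**2 + 20*(-22)) - 1*3031 = (-25 + 2*484 - 440) - 3031 = (-25 + 968 - 440) - 3031 = 503 - 3031 = -2528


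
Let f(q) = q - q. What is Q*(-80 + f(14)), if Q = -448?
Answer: 35840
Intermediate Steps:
f(q) = 0
Q*(-80 + f(14)) = -448*(-80 + 0) = -448*(-80) = 35840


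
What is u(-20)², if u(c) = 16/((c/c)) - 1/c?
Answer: 103041/400 ≈ 257.60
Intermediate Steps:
u(c) = 16 - 1/c (u(c) = 16/1 - 1/c = 16*1 - 1/c = 16 - 1/c)
u(-20)² = (16 - 1/(-20))² = (16 - 1*(-1/20))² = (16 + 1/20)² = (321/20)² = 103041/400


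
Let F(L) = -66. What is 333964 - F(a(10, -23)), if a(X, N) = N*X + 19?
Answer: 334030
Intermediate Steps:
a(X, N) = 19 + N*X
333964 - F(a(10, -23)) = 333964 - 1*(-66) = 333964 + 66 = 334030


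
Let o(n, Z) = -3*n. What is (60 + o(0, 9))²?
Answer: 3600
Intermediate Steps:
(60 + o(0, 9))² = (60 - 3*0)² = (60 + 0)² = 60² = 3600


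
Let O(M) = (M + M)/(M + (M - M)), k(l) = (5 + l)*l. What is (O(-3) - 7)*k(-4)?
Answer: 20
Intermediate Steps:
k(l) = l*(5 + l)
O(M) = 2 (O(M) = (2*M)/(M + 0) = (2*M)/M = 2)
(O(-3) - 7)*k(-4) = (2 - 7)*(-4*(5 - 4)) = -(-20) = -5*(-4) = 20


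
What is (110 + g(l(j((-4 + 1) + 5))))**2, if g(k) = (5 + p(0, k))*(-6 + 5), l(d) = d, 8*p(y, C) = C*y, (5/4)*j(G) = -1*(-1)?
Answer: 11025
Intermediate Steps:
j(G) = 4/5 (j(G) = 4*(-1*(-1))/5 = (4/5)*1 = 4/5)
p(y, C) = C*y/8 (p(y, C) = (C*y)/8 = C*y/8)
g(k) = -5 (g(k) = (5 + (1/8)*k*0)*(-6 + 5) = (5 + 0)*(-1) = 5*(-1) = -5)
(110 + g(l(j((-4 + 1) + 5))))**2 = (110 - 5)**2 = 105**2 = 11025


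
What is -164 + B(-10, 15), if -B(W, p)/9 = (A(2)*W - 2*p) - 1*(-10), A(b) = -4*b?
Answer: -704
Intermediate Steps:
B(W, p) = -90 + 18*p + 72*W (B(W, p) = -9*(((-4*2)*W - 2*p) - 1*(-10)) = -9*((-8*W - 2*p) + 10) = -9*(10 - 8*W - 2*p) = -90 + 18*p + 72*W)
-164 + B(-10, 15) = -164 + (-90 + 18*15 + 72*(-10)) = -164 + (-90 + 270 - 720) = -164 - 540 = -704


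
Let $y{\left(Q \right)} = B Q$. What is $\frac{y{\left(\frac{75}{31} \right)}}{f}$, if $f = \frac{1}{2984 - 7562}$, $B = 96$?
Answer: $- \frac{32961600}{31} \approx -1.0633 \cdot 10^{6}$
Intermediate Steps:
$y{\left(Q \right)} = 96 Q$
$f = - \frac{1}{4578}$ ($f = \frac{1}{-4578} = - \frac{1}{4578} \approx -0.00021844$)
$\frac{y{\left(\frac{75}{31} \right)}}{f} = \frac{96 \cdot \frac{75}{31}}{- \frac{1}{4578}} = 96 \cdot 75 \cdot \frac{1}{31} \left(-4578\right) = 96 \cdot \frac{75}{31} \left(-4578\right) = \frac{7200}{31} \left(-4578\right) = - \frac{32961600}{31}$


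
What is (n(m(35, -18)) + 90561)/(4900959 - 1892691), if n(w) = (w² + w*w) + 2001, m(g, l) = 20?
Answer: 46681/1504134 ≈ 0.031035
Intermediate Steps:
n(w) = 2001 + 2*w² (n(w) = (w² + w²) + 2001 = 2*w² + 2001 = 2001 + 2*w²)
(n(m(35, -18)) + 90561)/(4900959 - 1892691) = ((2001 + 2*20²) + 90561)/(4900959 - 1892691) = ((2001 + 2*400) + 90561)/3008268 = ((2001 + 800) + 90561)*(1/3008268) = (2801 + 90561)*(1/3008268) = 93362*(1/3008268) = 46681/1504134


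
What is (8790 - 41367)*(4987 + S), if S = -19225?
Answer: 463831326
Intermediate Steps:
(8790 - 41367)*(4987 + S) = (8790 - 41367)*(4987 - 19225) = -32577*(-14238) = 463831326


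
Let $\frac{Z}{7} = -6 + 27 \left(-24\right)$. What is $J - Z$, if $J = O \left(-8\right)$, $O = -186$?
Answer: $6066$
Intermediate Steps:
$Z = -4578$ ($Z = 7 \left(-6 + 27 \left(-24\right)\right) = 7 \left(-6 - 648\right) = 7 \left(-654\right) = -4578$)
$J = 1488$ ($J = \left(-186\right) \left(-8\right) = 1488$)
$J - Z = 1488 - -4578 = 1488 + 4578 = 6066$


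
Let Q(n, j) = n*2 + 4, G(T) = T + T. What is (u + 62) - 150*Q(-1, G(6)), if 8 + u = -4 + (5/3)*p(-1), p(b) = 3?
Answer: -245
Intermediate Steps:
G(T) = 2*T
Q(n, j) = 4 + 2*n (Q(n, j) = 2*n + 4 = 4 + 2*n)
u = -7 (u = -8 + (-4 + (5/3)*3) = -8 + (-4 + 5) = -8 + 1 = -7)
(u + 62) - 150*Q(-1, G(6)) = (-7 + 62) - 150*(4 + 2*(-1)) = 55 - 150*(4 - 2) = 55 - 150*2 = 55 - 300 = -245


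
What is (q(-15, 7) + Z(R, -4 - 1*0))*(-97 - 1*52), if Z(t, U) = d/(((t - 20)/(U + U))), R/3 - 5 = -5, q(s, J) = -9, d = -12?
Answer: 10281/5 ≈ 2056.2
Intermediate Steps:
R = 0 (R = 15 + 3*(-5) = 15 - 15 = 0)
Z(t, U) = -24*U/(-20 + t) (Z(t, U) = -12*(U + U)/(t - 20) = -12*2*U/(-20 + t) = -24*U/(-20 + t))
(q(-15, 7) + Z(R, -4 - 1*0))*(-97 - 1*52) = (-9 - 24*(-4 - 1*0)/(-20 + 0))*(-97 - 1*52) = (-9 - 24*(-4 + 0)/(-20))*(-97 - 52) = (-9 - 24*(-4)*(-1/20))*(-149) = (-9 - 24/5)*(-149) = -69/5*(-149) = 10281/5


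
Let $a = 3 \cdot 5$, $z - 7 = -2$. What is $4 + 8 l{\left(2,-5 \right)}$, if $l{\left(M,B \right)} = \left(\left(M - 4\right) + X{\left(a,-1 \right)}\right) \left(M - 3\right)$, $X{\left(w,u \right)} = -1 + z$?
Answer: $-12$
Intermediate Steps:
$z = 5$ ($z = 7 - 2 = 5$)
$a = 15$
$X{\left(w,u \right)} = 4$ ($X{\left(w,u \right)} = -1 + 5 = 4$)
$l{\left(M,B \right)} = M \left(-3 + M\right)$ ($l{\left(M,B \right)} = \left(\left(M - 4\right) + 4\right) \left(M - 3\right) = \left(\left(M - 4\right) + 4\right) \left(-3 + M\right) = \left(\left(-4 + M\right) + 4\right) \left(-3 + M\right) = M \left(-3 + M\right)$)
$4 + 8 l{\left(2,-5 \right)} = 4 + 8 \cdot 2 \left(-3 + 2\right) = 4 + 8 \cdot 2 \left(-1\right) = 4 + 8 \left(-2\right) = 4 - 16 = -12$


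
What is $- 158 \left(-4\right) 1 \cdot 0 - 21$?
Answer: $-21$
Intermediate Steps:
$- 158 \left(-4\right) 1 \cdot 0 - 21 = - 158 \left(\left(-4\right) 0\right) - 21 = \left(-158\right) 0 - 21 = 0 - 21 = -21$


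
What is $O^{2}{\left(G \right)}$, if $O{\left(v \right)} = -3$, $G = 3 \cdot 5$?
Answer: $9$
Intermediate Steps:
$G = 15$
$O^{2}{\left(G \right)} = \left(-3\right)^{2} = 9$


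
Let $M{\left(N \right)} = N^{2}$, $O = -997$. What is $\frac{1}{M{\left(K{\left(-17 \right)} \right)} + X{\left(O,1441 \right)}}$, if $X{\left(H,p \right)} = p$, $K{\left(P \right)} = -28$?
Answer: $\frac{1}{2225} \approx 0.00044944$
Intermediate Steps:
$\frac{1}{M{\left(K{\left(-17 \right)} \right)} + X{\left(O,1441 \right)}} = \frac{1}{\left(-28\right)^{2} + 1441} = \frac{1}{784 + 1441} = \frac{1}{2225}$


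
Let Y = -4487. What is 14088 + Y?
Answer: 9601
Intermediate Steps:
14088 + Y = 14088 - 4487 = 9601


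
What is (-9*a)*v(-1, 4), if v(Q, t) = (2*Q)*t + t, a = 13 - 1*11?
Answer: 72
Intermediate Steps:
a = 2 (a = 13 - 11 = 2)
v(Q, t) = t + 2*Q*t (v(Q, t) = 2*Q*t + t = t + 2*Q*t)
(-9*a)*v(-1, 4) = (-9*2)*(4*(1 + 2*(-1))) = -72*(1 - 2) = -72*(-1) = -18*(-4) = 72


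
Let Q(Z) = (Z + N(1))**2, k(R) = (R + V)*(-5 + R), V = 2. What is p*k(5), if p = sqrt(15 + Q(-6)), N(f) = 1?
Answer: 0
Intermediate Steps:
k(R) = (-5 + R)*(2 + R) (k(R) = (R + 2)*(-5 + R) = (2 + R)*(-5 + R) = (-5 + R)*(2 + R))
Q(Z) = (1 + Z)**2 (Q(Z) = (Z + 1)**2 = (1 + Z)**2)
p = 2*sqrt(10) (p = sqrt(15 + (1 - 6)**2) = sqrt(15 + (-5)**2) = sqrt(15 + 25) = sqrt(40) = 2*sqrt(10) ≈ 6.3246)
p*k(5) = (2*sqrt(10))*(-10 + 5**2 - 3*5) = (2*sqrt(10))*(-10 + 25 - 15) = (2*sqrt(10))*0 = 0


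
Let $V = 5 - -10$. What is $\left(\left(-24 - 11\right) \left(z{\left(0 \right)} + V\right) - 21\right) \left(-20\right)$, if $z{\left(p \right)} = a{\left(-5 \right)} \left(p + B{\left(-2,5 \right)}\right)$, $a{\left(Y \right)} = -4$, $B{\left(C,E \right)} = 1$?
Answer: $8120$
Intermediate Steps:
$V = 15$ ($V = 5 + 10 = 15$)
$z{\left(p \right)} = -4 - 4 p$ ($z{\left(p \right)} = - 4 \left(p + 1\right) = - 4 \left(1 + p\right) = -4 - 4 p$)
$\left(\left(-24 - 11\right) \left(z{\left(0 \right)} + V\right) - 21\right) \left(-20\right) = \left(\left(-24 - 11\right) \left(\left(-4 - 0\right) + 15\right) - 21\right) \left(-20\right) = \left(- 35 \left(\left(-4 + 0\right) + 15\right) - 21\right) \left(-20\right) = \left(- 35 \left(-4 + 15\right) - 21\right) \left(-20\right) = \left(\left(-35\right) 11 - 21\right) \left(-20\right) = \left(-385 - 21\right) \left(-20\right) = \left(-406\right) \left(-20\right) = 8120$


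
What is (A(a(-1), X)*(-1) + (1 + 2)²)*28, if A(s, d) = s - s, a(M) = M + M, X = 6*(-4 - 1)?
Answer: 252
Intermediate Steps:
X = -30 (X = 6*(-5) = -30)
a(M) = 2*M
A(s, d) = 0
(A(a(-1), X)*(-1) + (1 + 2)²)*28 = (0*(-1) + (1 + 2)²)*28 = (0 + 3²)*28 = (0 + 9)*28 = 9*28 = 252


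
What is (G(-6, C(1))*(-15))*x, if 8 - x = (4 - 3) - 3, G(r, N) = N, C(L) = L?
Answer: -150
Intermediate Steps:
x = 10 (x = 8 - ((4 - 3) - 3) = 8 - (1 - 3) = 8 - 1*(-2) = 8 + 2 = 10)
(G(-6, C(1))*(-15))*x = (1*(-15))*10 = -15*10 = -150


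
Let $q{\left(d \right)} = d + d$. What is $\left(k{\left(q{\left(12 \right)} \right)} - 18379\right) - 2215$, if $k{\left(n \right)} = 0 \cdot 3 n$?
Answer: $-20594$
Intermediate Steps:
$q{\left(d \right)} = 2 d$
$k{\left(n \right)} = 0$ ($k{\left(n \right)} = 0 n = 0$)
$\left(k{\left(q{\left(12 \right)} \right)} - 18379\right) - 2215 = \left(0 - 18379\right) - 2215 = -18379 - 2215 = -20594$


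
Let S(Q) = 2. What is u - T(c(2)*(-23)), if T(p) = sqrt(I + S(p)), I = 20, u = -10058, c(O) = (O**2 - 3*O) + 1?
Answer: -10058 - sqrt(22) ≈ -10063.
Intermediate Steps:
c(O) = 1 + O**2 - 3*O
T(p) = sqrt(22) (T(p) = sqrt(20 + 2) = sqrt(22))
u - T(c(2)*(-23)) = -10058 - sqrt(22)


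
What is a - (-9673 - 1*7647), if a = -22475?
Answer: -5155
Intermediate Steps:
a - (-9673 - 1*7647) = -22475 - (-9673 - 1*7647) = -22475 - (-9673 - 7647) = -22475 - 1*(-17320) = -22475 + 17320 = -5155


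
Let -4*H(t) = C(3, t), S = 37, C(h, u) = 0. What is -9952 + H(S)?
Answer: -9952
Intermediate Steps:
H(t) = 0 (H(t) = -1/4*0 = 0)
-9952 + H(S) = -9952 + 0 = -9952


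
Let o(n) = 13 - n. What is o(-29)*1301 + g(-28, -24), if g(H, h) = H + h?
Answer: 54590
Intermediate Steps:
o(-29)*1301 + g(-28, -24) = (13 - 1*(-29))*1301 + (-28 - 24) = (13 + 29)*1301 - 52 = 42*1301 - 52 = 54642 - 52 = 54590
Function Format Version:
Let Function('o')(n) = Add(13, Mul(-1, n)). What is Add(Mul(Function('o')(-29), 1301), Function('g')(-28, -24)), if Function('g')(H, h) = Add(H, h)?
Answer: 54590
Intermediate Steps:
Add(Mul(Function('o')(-29), 1301), Function('g')(-28, -24)) = Add(Mul(Add(13, Mul(-1, -29)), 1301), Add(-28, -24)) = Add(Mul(Add(13, 29), 1301), -52) = Add(Mul(42, 1301), -52) = Add(54642, -52) = 54590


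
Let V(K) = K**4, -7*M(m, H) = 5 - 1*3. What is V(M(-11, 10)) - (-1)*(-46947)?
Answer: -112719731/2401 ≈ -46947.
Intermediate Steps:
M(m, H) = -2/7 (M(m, H) = -(5 - 1*3)/7 = -(5 - 3)/7 = -1/7*2 = -2/7)
V(M(-11, 10)) - (-1)*(-46947) = (-2/7)**4 - (-1)*(-46947) = 16/2401 - 1*46947 = 16/2401 - 46947 = -112719731/2401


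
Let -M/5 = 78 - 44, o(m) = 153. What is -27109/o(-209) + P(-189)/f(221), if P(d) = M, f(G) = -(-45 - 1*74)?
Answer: -191293/1071 ≈ -178.61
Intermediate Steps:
f(G) = 119 (f(G) = -(-45 - 74) = -1*(-119) = 119)
M = -170 (M = -5*(78 - 44) = -5*34 = -170)
P(d) = -170
-27109/o(-209) + P(-189)/f(221) = -27109/153 - 170/119 = -27109*1/153 - 170*1/119 = -27109/153 - 10/7 = -191293/1071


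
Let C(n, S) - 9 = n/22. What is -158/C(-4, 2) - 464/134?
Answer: -138950/6499 ≈ -21.380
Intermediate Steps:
C(n, S) = 9 + n/22
-158/C(-4, 2) - 464/134 = -158/(9 + (1/22)*(-4)) - 464/134 = -158/(9 - 2/11) - 464*1/134 = -158/97/11 - 232/67 = -158*11/97 - 232/67 = -1738/97 - 232/67 = -138950/6499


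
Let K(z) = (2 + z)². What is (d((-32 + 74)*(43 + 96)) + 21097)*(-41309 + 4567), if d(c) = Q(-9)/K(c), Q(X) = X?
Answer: -13218409265261861/17052800 ≈ -7.7515e+8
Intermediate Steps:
d(c) = -9/(2 + c)²
(d((-32 + 74)*(43 + 96)) + 21097)*(-41309 + 4567) = (-9/(2 + (-32 + 74)*(43 + 96))² + 21097)*(-41309 + 4567) = (-9/(2 + 42*139)² + 21097)*(-36742) = (-9/(2 + 5838)² + 21097)*(-36742) = (-9/5840² + 21097)*(-36742) = (-9*1/34105600 + 21097)*(-36742) = (-9/34105600 + 21097)*(-36742) = (719525843191/34105600)*(-36742) = -13218409265261861/17052800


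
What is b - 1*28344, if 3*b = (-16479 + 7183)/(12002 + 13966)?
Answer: -138007517/4869 ≈ -28344.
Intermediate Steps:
b = -581/4869 (b = ((-16479 + 7183)/(12002 + 13966))/3 = (-9296/25968)/3 = (-9296*1/25968)/3 = (⅓)*(-581/1623) = -581/4869 ≈ -0.11933)
b - 1*28344 = -581/4869 - 1*28344 = -581/4869 - 28344 = -138007517/4869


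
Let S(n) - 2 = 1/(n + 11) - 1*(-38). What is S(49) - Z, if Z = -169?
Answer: 12541/60 ≈ 209.02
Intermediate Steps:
S(n) = 40 + 1/(11 + n) (S(n) = 2 + (1/(n + 11) - 1*(-38)) = 2 + (1/(11 + n) + 38) = 2 + (38 + 1/(11 + n)) = 40 + 1/(11 + n))
S(49) - Z = (441 + 40*49)/(11 + 49) - 1*(-169) = (441 + 1960)/60 + 169 = (1/60)*2401 + 169 = 2401/60 + 169 = 12541/60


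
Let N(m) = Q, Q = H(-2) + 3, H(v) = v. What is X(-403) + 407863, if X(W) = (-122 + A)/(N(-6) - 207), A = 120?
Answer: 42009890/103 ≈ 4.0786e+5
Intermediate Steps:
Q = 1 (Q = -2 + 3 = 1)
N(m) = 1
X(W) = 1/103 (X(W) = (-122 + 120)/(1 - 207) = -2/(-206) = -2*(-1/206) = 1/103)
X(-403) + 407863 = 1/103 + 407863 = 42009890/103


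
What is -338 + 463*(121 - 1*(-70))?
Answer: 88095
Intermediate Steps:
-338 + 463*(121 - 1*(-70)) = -338 + 463*(121 + 70) = -338 + 463*191 = -338 + 88433 = 88095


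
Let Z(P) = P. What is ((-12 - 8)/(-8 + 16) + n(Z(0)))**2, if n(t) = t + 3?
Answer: 1/4 ≈ 0.25000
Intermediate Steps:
n(t) = 3 + t
((-12 - 8)/(-8 + 16) + n(Z(0)))**2 = ((-12 - 8)/(-8 + 16) + (3 + 0))**2 = (-20/8 + 3)**2 = (-20*1/8 + 3)**2 = (-5/2 + 3)**2 = (1/2)**2 = 1/4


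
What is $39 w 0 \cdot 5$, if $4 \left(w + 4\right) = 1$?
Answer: $0$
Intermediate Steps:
$w = - \frac{15}{4}$ ($w = -4 + \frac{1}{4} \cdot 1 = -4 + \frac{1}{4} = - \frac{15}{4} \approx -3.75$)
$39 w 0 \cdot 5 = 39 \left(- \frac{15}{4}\right) 0 \cdot 5 = \left(- \frac{585}{4}\right) 0 = 0$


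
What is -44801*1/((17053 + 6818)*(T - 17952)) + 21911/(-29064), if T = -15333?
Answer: -828952402801/1099651989240 ≈ -0.75383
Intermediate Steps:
-44801*1/((17053 + 6818)*(T - 17952)) + 21911/(-29064) = -44801*1/((-15333 - 17952)*(17053 + 6818)) + 21911/(-29064) = -44801/((-33285*23871)) + 21911*(-1/29064) = -44801/(-794546235) - 21911/29064 = -44801*(-1/794546235) - 21911/29064 = 44801/794546235 - 21911/29064 = -828952402801/1099651989240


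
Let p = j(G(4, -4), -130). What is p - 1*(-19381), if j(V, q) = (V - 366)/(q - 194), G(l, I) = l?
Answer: 3139903/162 ≈ 19382.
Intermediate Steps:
j(V, q) = (-366 + V)/(-194 + q)
p = 181/162 (p = (-366 + 4)/(-194 - 130) = -362/(-324) = -1/324*(-362) = 181/162 ≈ 1.1173)
p - 1*(-19381) = 181/162 - 1*(-19381) = 181/162 + 19381 = 3139903/162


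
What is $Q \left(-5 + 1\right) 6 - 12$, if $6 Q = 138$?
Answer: $-564$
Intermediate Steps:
$Q = 23$ ($Q = \frac{1}{6} \cdot 138 = 23$)
$Q \left(-5 + 1\right) 6 - 12 = 23 \left(-5 + 1\right) 6 - 12 = 23 \left(\left(-4\right) 6\right) - 12 = 23 \left(-24\right) - 12 = -552 - 12 = -564$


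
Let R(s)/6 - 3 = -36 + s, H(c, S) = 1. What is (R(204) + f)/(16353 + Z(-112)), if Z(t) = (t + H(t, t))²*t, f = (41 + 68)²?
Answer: -12907/1363599 ≈ -0.0094654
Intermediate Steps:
f = 11881 (f = 109² = 11881)
R(s) = -198 + 6*s (R(s) = 18 + 6*(-36 + s) = 18 + (-216 + 6*s) = -198 + 6*s)
Z(t) = t*(1 + t)² (Z(t) = (t + 1)²*t = (1 + t)²*t = t*(1 + t)²)
(R(204) + f)/(16353 + Z(-112)) = ((-198 + 6*204) + 11881)/(16353 - 112*(1 - 112)²) = ((-198 + 1224) + 11881)/(16353 - 112*(-111)²) = (1026 + 11881)/(16353 - 112*12321) = 12907/(16353 - 1379952) = 12907/(-1363599) = 12907*(-1/1363599) = -12907/1363599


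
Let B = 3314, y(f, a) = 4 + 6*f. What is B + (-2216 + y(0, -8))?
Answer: 1102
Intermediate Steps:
B + (-2216 + y(0, -8)) = 3314 + (-2216 + (4 + 6*0)) = 3314 + (-2216 + (4 + 0)) = 3314 + (-2216 + 4) = 3314 - 2212 = 1102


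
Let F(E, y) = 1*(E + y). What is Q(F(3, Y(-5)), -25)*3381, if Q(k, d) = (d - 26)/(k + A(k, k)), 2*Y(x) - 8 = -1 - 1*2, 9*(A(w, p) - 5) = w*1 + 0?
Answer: -1551879/100 ≈ -15519.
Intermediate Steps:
A(w, p) = 5 + w/9 (A(w, p) = 5 + (w*1 + 0)/9 = 5 + (w + 0)/9 = 5 + w/9)
Y(x) = 5/2 (Y(x) = 4 + (-1 - 1*2)/2 = 4 + (-1 - 2)/2 = 4 + (½)*(-3) = 4 - 3/2 = 5/2)
F(E, y) = E + y
Q(k, d) = (-26 + d)/(5 + 10*k/9) (Q(k, d) = (d - 26)/(k + (5 + k/9)) = (-26 + d)/(5 + 10*k/9))
Q(F(3, Y(-5)), -25)*3381 = (9*(-26 - 25)/(5*(9 + 2*(3 + 5/2))))*3381 = ((9/5)*(-51)/(9 + 2*(11/2)))*3381 = ((9/5)*(-51)/(9 + 11))*3381 = ((9/5)*(-51)/20)*3381 = ((9/5)*(1/20)*(-51))*3381 = -459/100*3381 = -1551879/100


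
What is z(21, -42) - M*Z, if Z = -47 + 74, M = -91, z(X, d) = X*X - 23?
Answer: 2875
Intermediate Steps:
z(X, d) = -23 + X² (z(X, d) = X² - 23 = -23 + X²)
Z = 27
z(21, -42) - M*Z = (-23 + 21²) - (-91)*27 = (-23 + 441) - 1*(-2457) = 418 + 2457 = 2875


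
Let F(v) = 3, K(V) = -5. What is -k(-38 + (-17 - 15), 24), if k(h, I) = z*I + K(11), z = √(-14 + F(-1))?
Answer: 5 - 24*I*√11 ≈ 5.0 - 79.599*I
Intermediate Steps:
z = I*√11 (z = √(-14 + 3) = √(-11) = I*√11 ≈ 3.3166*I)
k(h, I) = -5 + I*I*√11 (k(h, I) = (I*√11)*I - 5 = I*I*√11 - 5 = -5 + I*I*√11)
-k(-38 + (-17 - 15), 24) = -(-5 + I*24*√11) = -(-5 + 24*I*√11) = 5 - 24*I*√11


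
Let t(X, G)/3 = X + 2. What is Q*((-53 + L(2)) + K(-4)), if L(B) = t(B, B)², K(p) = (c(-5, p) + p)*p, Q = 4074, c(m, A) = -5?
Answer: 517398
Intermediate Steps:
t(X, G) = 6 + 3*X (t(X, G) = 3*(X + 2) = 3*(2 + X) = 6 + 3*X)
K(p) = p*(-5 + p) (K(p) = (-5 + p)*p = p*(-5 + p))
L(B) = (6 + 3*B)²
Q*((-53 + L(2)) + K(-4)) = 4074*((-53 + 9*(2 + 2)²) - 4*(-5 - 4)) = 4074*((-53 + 9*4²) - 4*(-9)) = 4074*((-53 + 9*16) + 36) = 4074*((-53 + 144) + 36) = 4074*(91 + 36) = 4074*127 = 517398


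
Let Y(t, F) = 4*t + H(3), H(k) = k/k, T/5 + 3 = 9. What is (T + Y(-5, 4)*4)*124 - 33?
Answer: -5737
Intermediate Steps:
T = 30 (T = -15 + 5*9 = -15 + 45 = 30)
H(k) = 1
Y(t, F) = 1 + 4*t (Y(t, F) = 4*t + 1 = 1 + 4*t)
(T + Y(-5, 4)*4)*124 - 33 = (30 + (1 + 4*(-5))*4)*124 - 33 = (30 + (1 - 20)*4)*124 - 33 = (30 - 19*4)*124 - 33 = (30 - 76)*124 - 33 = -46*124 - 33 = -5704 - 33 = -5737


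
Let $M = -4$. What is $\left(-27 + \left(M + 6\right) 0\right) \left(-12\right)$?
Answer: $324$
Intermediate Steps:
$\left(-27 + \left(M + 6\right) 0\right) \left(-12\right) = \left(-27 + \left(-4 + 6\right) 0\right) \left(-12\right) = \left(-27 + 2 \cdot 0\right) \left(-12\right) = \left(-27 + 0\right) \left(-12\right) = \left(-27\right) \left(-12\right) = 324$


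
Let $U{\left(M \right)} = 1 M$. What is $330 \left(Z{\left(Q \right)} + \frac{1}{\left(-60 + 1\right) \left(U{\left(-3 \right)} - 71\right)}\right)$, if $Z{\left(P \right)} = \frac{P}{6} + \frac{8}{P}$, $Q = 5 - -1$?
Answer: $\frac{1681075}{2183} \approx 770.08$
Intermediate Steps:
$U{\left(M \right)} = M$
$Q = 6$ ($Q = 5 + 1 = 6$)
$Z{\left(P \right)} = \frac{8}{P} + \frac{P}{6}$ ($Z{\left(P \right)} = P \frac{1}{6} + \frac{8}{P} = \frac{P}{6} + \frac{8}{P} = \frac{8}{P} + \frac{P}{6}$)
$330 \left(Z{\left(Q \right)} + \frac{1}{\left(-60 + 1\right) \left(U{\left(-3 \right)} - 71\right)}\right) = 330 \left(\left(\frac{8}{6} + \frac{1}{6} \cdot 6\right) + \frac{1}{\left(-60 + 1\right) \left(-3 - 71\right)}\right) = 330 \left(\left(8 \cdot \frac{1}{6} + 1\right) + \frac{1}{\left(-59\right) \left(-74\right)}\right) = 330 \left(\left(\frac{4}{3} + 1\right) + \frac{1}{4366}\right) = 330 \left(\frac{7}{3} + \frac{1}{4366}\right) = 330 \cdot \frac{30565}{13098} = \frac{1681075}{2183}$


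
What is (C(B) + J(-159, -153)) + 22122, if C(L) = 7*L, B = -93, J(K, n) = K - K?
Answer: 21471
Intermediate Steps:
J(K, n) = 0
(C(B) + J(-159, -153)) + 22122 = (7*(-93) + 0) + 22122 = (-651 + 0) + 22122 = -651 + 22122 = 21471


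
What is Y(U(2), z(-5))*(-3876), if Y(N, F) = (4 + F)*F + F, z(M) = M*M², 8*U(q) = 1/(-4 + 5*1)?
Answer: -58140000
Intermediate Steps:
U(q) = ⅛ (U(q) = 1/(8*(-4 + 5*1)) = 1/(8*(-4 + 5)) = (⅛)/1 = (⅛)*1 = ⅛)
z(M) = M³
Y(N, F) = F + F*(4 + F) (Y(N, F) = F*(4 + F) + F = F + F*(4 + F))
Y(U(2), z(-5))*(-3876) = ((-5)³*(5 + (-5)³))*(-3876) = -125*(5 - 125)*(-3876) = -125*(-120)*(-3876) = 15000*(-3876) = -58140000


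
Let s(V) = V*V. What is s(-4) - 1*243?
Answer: -227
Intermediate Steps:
s(V) = V²
s(-4) - 1*243 = (-4)² - 1*243 = 16 - 243 = -227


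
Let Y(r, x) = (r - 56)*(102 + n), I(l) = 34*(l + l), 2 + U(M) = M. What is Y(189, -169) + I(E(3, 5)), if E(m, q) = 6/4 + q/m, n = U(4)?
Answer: 42142/3 ≈ 14047.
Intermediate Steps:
U(M) = -2 + M
n = 2 (n = -2 + 4 = 2)
E(m, q) = 3/2 + q/m (E(m, q) = 6*(¼) + q/m = 3/2 + q/m)
I(l) = 68*l (I(l) = 34*(2*l) = 68*l)
Y(r, x) = -5824 + 104*r (Y(r, x) = (r - 56)*(102 + 2) = (-56 + r)*104 = -5824 + 104*r)
Y(189, -169) + I(E(3, 5)) = (-5824 + 104*189) + 68*(3/2 + 5/3) = (-5824 + 19656) + 68*(3/2 + 5*(⅓)) = 13832 + 68*(3/2 + 5/3) = 13832 + 68*(19/6) = 13832 + 646/3 = 42142/3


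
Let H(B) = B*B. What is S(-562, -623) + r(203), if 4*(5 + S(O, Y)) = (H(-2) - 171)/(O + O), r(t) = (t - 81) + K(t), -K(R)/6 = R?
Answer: -4949929/4496 ≈ -1101.0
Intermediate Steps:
H(B) = B**2
K(R) = -6*R
r(t) = -81 - 5*t (r(t) = (t - 81) - 6*t = (-81 + t) - 6*t = -81 - 5*t)
S(O, Y) = -5 - 167/(8*O) (S(O, Y) = -5 + (((-2)**2 - 171)/(O + O))/4 = -5 + ((4 - 171)/((2*O)))/4 = -5 + (-167/(2*O))/4 = -5 - 167/(8*O))
S(-562, -623) + r(203) = (-5 - 167/8/(-562)) + (-81 - 5*203) = (-5 - 167/8*(-1/562)) + (-81 - 1015) = (-5 + 167/4496) - 1096 = -22313/4496 - 1096 = -4949929/4496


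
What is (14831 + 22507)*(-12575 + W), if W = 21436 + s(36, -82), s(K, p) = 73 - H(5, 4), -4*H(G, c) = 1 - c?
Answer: 667099377/2 ≈ 3.3355e+8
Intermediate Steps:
H(G, c) = -1/4 + c/4 (H(G, c) = -(1 - c)/4 = -1/4 + c/4)
s(K, p) = 289/4 (s(K, p) = 73 - (-1/4 + (1/4)*4) = 73 - (-1/4 + 1) = 73 - 1*3/4 = 73 - 3/4 = 289/4)
W = 86033/4 (W = 21436 + 289/4 = 86033/4 ≈ 21508.)
(14831 + 22507)*(-12575 + W) = (14831 + 22507)*(-12575 + 86033/4) = 37338*(35733/4) = 667099377/2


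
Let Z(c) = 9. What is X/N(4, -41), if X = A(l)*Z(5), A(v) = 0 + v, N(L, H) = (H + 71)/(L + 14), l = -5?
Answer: -27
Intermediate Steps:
N(L, H) = (71 + H)/(14 + L)
A(v) = v
X = -45 (X = -5*9 = -45)
X/N(4, -41) = -45*(14 + 4)/(71 - 41) = -45/(30/18) = -45/((1/18)*30) = -45/5/3 = -45*⅗ = -27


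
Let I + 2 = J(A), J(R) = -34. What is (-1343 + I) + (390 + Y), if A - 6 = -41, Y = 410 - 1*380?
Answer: -959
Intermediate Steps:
Y = 30 (Y = 410 - 380 = 30)
A = -35 (A = 6 - 41 = -35)
I = -36 (I = -2 - 34 = -36)
(-1343 + I) + (390 + Y) = (-1343 - 36) + (390 + 30) = -1379 + 420 = -959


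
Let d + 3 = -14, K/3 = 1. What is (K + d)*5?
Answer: -70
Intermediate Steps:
K = 3 (K = 3*1 = 3)
d = -17 (d = -3 - 14 = -17)
(K + d)*5 = (3 - 17)*5 = -14*5 = -70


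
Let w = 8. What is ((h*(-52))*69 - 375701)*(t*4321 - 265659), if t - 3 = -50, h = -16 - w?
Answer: 135743685394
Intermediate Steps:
h = -24 (h = -16 - 1*8 = -16 - 8 = -24)
t = -47 (t = 3 - 50 = -47)
((h*(-52))*69 - 375701)*(t*4321 - 265659) = (-24*(-52)*69 - 375701)*(-47*4321 - 265659) = (1248*69 - 375701)*(-203087 - 265659) = (86112 - 375701)*(-468746) = -289589*(-468746) = 135743685394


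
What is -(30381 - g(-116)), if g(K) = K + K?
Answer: -30613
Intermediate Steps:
g(K) = 2*K
-(30381 - g(-116)) = -(30381 - 2*(-116)) = -(30381 - 1*(-232)) = -(30381 + 232) = -1*30613 = -30613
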